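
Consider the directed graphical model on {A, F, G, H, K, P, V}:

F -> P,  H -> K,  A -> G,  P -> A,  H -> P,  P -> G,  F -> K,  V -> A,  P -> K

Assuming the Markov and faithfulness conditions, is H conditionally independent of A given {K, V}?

6 paths connect H and A; each must be blocked for d-separation to hold:
Path 1: H → K ← F → P → A
  K is a collider and K is conditioned on, which opens it; F is a fork and F is not conditioned on; P is a chain and P is not conditioned on — no node blocks this path, so it is active.
Path 2: H → K ← F → P → G ← A
  G is a collider here and neither G nor any of its descendants is conditioned on, so the collider stays closed — the path is blocked at G.
Path 3: H → K ← P → A
  K is a collider and K is conditioned on, which opens it; P is a fork and P is not conditioned on — no node blocks this path, so it is active.
Path 4: H → K ← P → G ← A
  G is a collider here and neither G nor any of its descendants is conditioned on, so the collider stays closed — the path is blocked at G.
Path 5: H → P → A
  P is a chain and P is not conditioned on — no node blocks this path, so it is active.
Path 6: H → P → G ← A
  G is a collider here and neither G nor any of its descendants is conditioned on, so the collider stays closed — the path is blocked at G.
Since the path H → K ← F → P → A is active, H and A are not d-separated given {K, V}.

No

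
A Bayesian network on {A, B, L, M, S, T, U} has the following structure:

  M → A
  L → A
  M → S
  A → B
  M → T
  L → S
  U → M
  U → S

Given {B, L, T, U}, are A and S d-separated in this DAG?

No

We examine all 3 paths between A and S:
Path 1: A ← M → S
  M is a fork and M is not conditioned on — no node blocks this path, so it is active.
Path 2: A ← M ← U → S
  U is a fork here and U is conditioned on, so the path is blocked at U.
Path 3: A ← L → S
  L is a fork here and L is conditioned on, so the path is blocked at L.
At least one path is unblocked, so d-separation fails.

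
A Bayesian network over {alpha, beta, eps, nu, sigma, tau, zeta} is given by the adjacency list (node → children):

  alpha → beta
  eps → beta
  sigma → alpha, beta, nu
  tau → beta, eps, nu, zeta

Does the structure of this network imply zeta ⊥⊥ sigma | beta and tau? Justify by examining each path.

We examine all 5 paths between zeta and sigma:
Path 1: zeta ← tau → beta ← alpha ← sigma
  tau is a fork here and tau is conditioned on, so the path is blocked at tau.
Path 2: zeta ← tau → beta ← sigma
  tau is a fork here and tau is conditioned on, so the path is blocked at tau.
Path 3: zeta ← tau → nu ← sigma
  tau is a fork here and tau is conditioned on, so the path is blocked at tau.
Path 4: zeta ← tau → eps → beta ← alpha ← sigma
  tau is a fork here and tau is conditioned on, so the path is blocked at tau.
Path 5: zeta ← tau → eps → beta ← sigma
  tau is a fork here and tau is conditioned on, so the path is blocked at tau.
Since every path is blocked, d-separation holds.

Yes — zeta and sigma are d-separated given {beta, tau}.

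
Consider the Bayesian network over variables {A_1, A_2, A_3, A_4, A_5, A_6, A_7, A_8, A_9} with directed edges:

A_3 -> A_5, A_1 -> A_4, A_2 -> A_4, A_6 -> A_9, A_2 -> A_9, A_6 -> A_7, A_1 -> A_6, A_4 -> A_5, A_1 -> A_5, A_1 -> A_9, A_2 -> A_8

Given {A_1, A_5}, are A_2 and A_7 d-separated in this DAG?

We examine all 6 paths between A_2 and A_7:
Path 1: A_2 → A_4 ← A_1 → A_9 ← A_6 → A_7
  A_1 is a fork here and A_1 is conditioned on, so the path is blocked at A_1.
Path 2: A_2 → A_4 ← A_1 → A_6 → A_7
  A_1 is a fork here and A_1 is conditioned on, so the path is blocked at A_1.
Path 3: A_2 → A_4 → A_5 ← A_1 → A_9 ← A_6 → A_7
  A_1 is a fork here and A_1 is conditioned on, so the path is blocked at A_1.
Path 4: A_2 → A_4 → A_5 ← A_1 → A_6 → A_7
  A_1 is a fork here and A_1 is conditioned on, so the path is blocked at A_1.
Path 5: A_2 → A_9 ← A_1 → A_6 → A_7
  A_9 is a collider here and neither A_9 nor any of its descendants is conditioned on, so the collider stays closed — the path is blocked at A_9.
Path 6: A_2 → A_9 ← A_6 → A_7
  A_9 is a collider here and neither A_9 nor any of its descendants is conditioned on, so the collider stays closed — the path is blocked at A_9.
Since every path is blocked, d-separation holds.

Yes — A_2 and A_7 are d-separated given {A_1, A_5}.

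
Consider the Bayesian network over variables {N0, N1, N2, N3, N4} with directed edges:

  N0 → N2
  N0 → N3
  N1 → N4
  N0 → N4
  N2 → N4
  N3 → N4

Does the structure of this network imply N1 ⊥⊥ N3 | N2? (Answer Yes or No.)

Yes

There are 3 undirected paths between N1 and N3; checking each against the conditioning set {N2}:
Path 1: N1 → N4 ← N2 ← N0 → N3
  N4 is a collider here and neither N4 nor any of its descendants is conditioned on, so the collider stays closed — the path is blocked at N4.
Path 2: N1 → N4 ← N3
  N4 is a collider here and neither N4 nor any of its descendants is conditioned on, so the collider stays closed — the path is blocked at N4.
Path 3: N1 → N4 ← N0 → N3
  N4 is a collider here and neither N4 nor any of its descendants is conditioned on, so the collider stays closed — the path is blocked at N4.
Every path is blocked, so N1 and N3 are d-separated given {N2}.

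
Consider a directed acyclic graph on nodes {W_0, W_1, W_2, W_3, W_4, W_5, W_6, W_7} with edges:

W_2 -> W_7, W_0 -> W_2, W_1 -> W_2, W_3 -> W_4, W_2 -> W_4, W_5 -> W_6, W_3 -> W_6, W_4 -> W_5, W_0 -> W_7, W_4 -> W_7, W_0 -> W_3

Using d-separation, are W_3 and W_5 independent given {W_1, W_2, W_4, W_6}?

No — W_3 and W_5 are not d-separated given {W_1, W_2, W_4, W_6}.

6 paths connect W_3 and W_5; each must be blocked for d-separation to hold:
Path 1: W_3 → W_4 → W_5
  W_4 is a chain here and W_4 is conditioned on, so the path is blocked at W_4.
Path 2: W_3 ← W_0 → W_7 ← W_4 → W_5
  W_7 is a collider here and neither W_7 nor any of its descendants is conditioned on, so the collider stays closed — the path is blocked at W_7.
Path 3: W_3 ← W_0 → W_7 ← W_2 → W_4 → W_5
  W_7 is a collider here and neither W_7 nor any of its descendants is conditioned on, so the collider stays closed — the path is blocked at W_7.
Path 4: W_3 ← W_0 → W_2 → W_4 → W_5
  W_2 is a chain here and W_2 is conditioned on, so the path is blocked at W_2.
Path 5: W_3 ← W_0 → W_2 → W_7 ← W_4 → W_5
  W_2 is a chain here and W_2 is conditioned on, so the path is blocked at W_2.
Path 6: W_3 → W_6 ← W_5
  W_6 is a collider and W_6 is conditioned on, which opens it — no node blocks this path, so it is active.
At least one path is unblocked, so d-separation fails.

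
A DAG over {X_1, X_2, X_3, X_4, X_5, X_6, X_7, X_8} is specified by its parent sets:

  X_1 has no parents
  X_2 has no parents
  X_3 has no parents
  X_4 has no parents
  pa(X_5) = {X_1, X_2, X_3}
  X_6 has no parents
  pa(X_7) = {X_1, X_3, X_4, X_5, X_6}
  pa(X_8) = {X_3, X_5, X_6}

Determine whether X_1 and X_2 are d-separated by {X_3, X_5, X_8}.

6 paths connect X_1 and X_2; each must be blocked for d-separation to hold:
  1. X_1 → X_7 ← X_6 → X_8 ← X_3 → X_5 ← X_2 — X_7:collider[blocks]; X_6:fork[open]; X_8:collider[open]; X_3:fork[blocks]; X_5:collider[open] ⇒ blocked
  2. X_1 → X_7 ← X_6 → X_8 ← X_5 ← X_2 — X_7:collider[blocks]; X_6:fork[open]; X_8:collider[open]; X_5:chain[blocks] ⇒ blocked
  3. X_1 → X_7 ← X_3 → X_8 ← X_5 ← X_2 — X_7:collider[blocks]; X_3:fork[blocks]; X_8:collider[open]; X_5:chain[blocks] ⇒ blocked
  4. X_1 → X_7 ← X_3 → X_5 ← X_2 — X_7:collider[blocks]; X_3:fork[blocks]; X_5:collider[open] ⇒ blocked
  5. X_1 → X_7 ← X_5 ← X_2 — X_7:collider[blocks]; X_5:chain[blocks] ⇒ blocked
  6. X_1 → X_5 ← X_2 — X_5:collider[open] ⇒ active
At least one path is unblocked, so d-separation fails.

No — X_1 and X_2 are not d-separated given {X_3, X_5, X_8}.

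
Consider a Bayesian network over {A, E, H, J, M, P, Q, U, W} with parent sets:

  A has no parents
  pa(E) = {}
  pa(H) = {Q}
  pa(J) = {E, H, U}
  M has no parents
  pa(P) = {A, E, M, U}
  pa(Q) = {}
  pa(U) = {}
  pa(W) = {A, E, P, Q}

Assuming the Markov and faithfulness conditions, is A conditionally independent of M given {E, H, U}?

Yes

Enumerating the 6 paths from A to M and testing each for blocking by {E, H, U}:
Path 1: A → P ← M
  P is a collider here and neither P nor any of its descendants is conditioned on, so the collider stays closed — the path is blocked at P.
Path 2: A → W ← P ← M
  W is a collider here and neither W nor any of its descendants is conditioned on, so the collider stays closed — the path is blocked at W.
Path 3: A → W ← E → P ← M
  W is a collider here and neither W nor any of its descendants is conditioned on, so the collider stays closed — the path is blocked at W.
Path 4: A → W ← E → J ← U → P ← M
  W is a collider here and neither W nor any of its descendants is conditioned on, so the collider stays closed — the path is blocked at W.
Path 5: A → W ← Q → H → J ← E → P ← M
  W is a collider here and neither W nor any of its descendants is conditioned on, so the collider stays closed — the path is blocked at W.
Path 6: A → W ← Q → H → J ← U → P ← M
  W is a collider here and neither W nor any of its descendants is conditioned on, so the collider stays closed — the path is blocked at W.
All paths are blocked; A ⊥ M | {E, H, U} holds.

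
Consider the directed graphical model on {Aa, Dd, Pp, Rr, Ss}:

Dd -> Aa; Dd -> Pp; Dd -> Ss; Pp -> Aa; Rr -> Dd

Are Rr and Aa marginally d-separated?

No

Enumerating the 2 paths from Rr to Aa and testing each for blocking by ∅:
Path 1: Rr → Dd → Aa
  Dd is a chain and Dd is not conditioned on — no node blocks this path, so it is active.
Path 2: Rr → Dd → Pp → Aa
  Dd is a chain and Dd is not conditioned on; Pp is a chain and Pp is not conditioned on — no node blocks this path, so it is active.
Since the path Rr → Dd → Aa is active, Rr and Aa are not d-separated given ∅.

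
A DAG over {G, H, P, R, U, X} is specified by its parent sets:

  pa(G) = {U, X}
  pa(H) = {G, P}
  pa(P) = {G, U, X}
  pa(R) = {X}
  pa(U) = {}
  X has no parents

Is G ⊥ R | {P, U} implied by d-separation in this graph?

There are 4 undirected paths between G and R; checking each against the conditioning set {P, U}:
Path 1: G → P ← X → R
  P is a collider and P is conditioned on, which opens it; X is a fork and X is not conditioned on — no node blocks this path, so it is active.
Path 2: G → H ← P ← X → R
  H is a collider here and neither H nor any of its descendants is conditioned on, so the collider stays closed — the path is blocked at H.
Path 3: G ← X → R
  X is a fork and X is not conditioned on — no node blocks this path, so it is active.
Path 4: G ← U → P ← X → R
  U is a fork here and U is conditioned on, so the path is blocked at U.
Since the path G → P ← X → R is active, G and R are not d-separated given {P, U}.

No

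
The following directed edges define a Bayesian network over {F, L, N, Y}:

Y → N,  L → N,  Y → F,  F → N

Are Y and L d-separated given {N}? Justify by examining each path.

No — Y and L are not d-separated given {N}.

Enumerating the 2 paths from Y to L and testing each for blocking by {N}:
Path 1: Y → F → N ← L
  F is a chain and F is not conditioned on; N is a collider and N is conditioned on, which opens it — no node blocks this path, so it is active.
Path 2: Y → N ← L
  N is a collider and N is conditioned on, which opens it — no node blocks this path, so it is active.
At least one path is unblocked, so d-separation fails.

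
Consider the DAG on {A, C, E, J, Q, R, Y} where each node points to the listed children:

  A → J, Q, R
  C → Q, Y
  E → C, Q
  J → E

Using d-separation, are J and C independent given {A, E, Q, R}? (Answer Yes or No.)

Yes

Enumerating the 4 paths from J to C and testing each for blocking by {A, E, Q, R}:
  1. J → E → C — E:chain[blocks] ⇒ blocked
  2. J → E → Q ← C — E:chain[blocks]; Q:collider[open] ⇒ blocked
  3. J ← A → Q ← C — A:fork[blocks]; Q:collider[open] ⇒ blocked
  4. J ← A → Q ← E → C — A:fork[blocks]; Q:collider[open]; E:fork[blocks] ⇒ blocked
Every path is blocked, so J and C are d-separated given {A, E, Q, R}.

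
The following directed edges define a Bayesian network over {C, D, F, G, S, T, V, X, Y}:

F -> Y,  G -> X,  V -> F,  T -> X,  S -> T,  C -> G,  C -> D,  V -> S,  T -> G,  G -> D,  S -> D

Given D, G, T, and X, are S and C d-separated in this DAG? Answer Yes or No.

We examine all 6 paths between S and C:
Path 1: S → D ← C
  D is a collider and D is conditioned on, which opens it — no node blocks this path, so it is active.
Path 2: S → D ← G ← C
  G is a chain here and G is conditioned on, so the path is blocked at G.
Path 3: S → T → X ← G → D ← C
  T is a chain here and T is conditioned on, so the path is blocked at T.
Path 4: S → T → X ← G ← C
  T is a chain here and T is conditioned on, so the path is blocked at T.
Path 5: S → T → G → D ← C
  T is a chain here and T is conditioned on, so the path is blocked at T.
Path 6: S → T → G ← C
  T is a chain here and T is conditioned on, so the path is blocked at T.
Because an active path exists, S and C are not d-separated.

No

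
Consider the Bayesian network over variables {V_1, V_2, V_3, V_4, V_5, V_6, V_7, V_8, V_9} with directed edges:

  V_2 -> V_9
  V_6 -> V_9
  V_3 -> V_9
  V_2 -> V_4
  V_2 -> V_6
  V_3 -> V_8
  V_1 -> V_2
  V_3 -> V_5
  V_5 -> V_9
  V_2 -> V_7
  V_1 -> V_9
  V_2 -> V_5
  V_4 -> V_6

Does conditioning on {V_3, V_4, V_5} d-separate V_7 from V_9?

There are 6 undirected paths between V_7 and V_9; checking each against the conditioning set {V_3, V_4, V_5}:
Path 1: V_7 ← V_2 → V_9
  V_2 is a fork and V_2 is not conditioned on — no node blocks this path, so it is active.
Path 2: V_7 ← V_2 → V_6 → V_9
  V_2 is a fork and V_2 is not conditioned on; V_6 is a chain and V_6 is not conditioned on — no node blocks this path, so it is active.
Path 3: V_7 ← V_2 ← V_1 → V_9
  V_2 is a chain and V_2 is not conditioned on; V_1 is a fork and V_1 is not conditioned on — no node blocks this path, so it is active.
Path 4: V_7 ← V_2 → V_5 ← V_3 → V_9
  V_3 is a fork here and V_3 is conditioned on, so the path is blocked at V_3.
Path 5: V_7 ← V_2 → V_5 → V_9
  V_5 is a chain here and V_5 is conditioned on, so the path is blocked at V_5.
Path 6: V_7 ← V_2 → V_4 → V_6 → V_9
  V_4 is a chain here and V_4 is conditioned on, so the path is blocked at V_4.
At least one path is unblocked, so d-separation fails.

No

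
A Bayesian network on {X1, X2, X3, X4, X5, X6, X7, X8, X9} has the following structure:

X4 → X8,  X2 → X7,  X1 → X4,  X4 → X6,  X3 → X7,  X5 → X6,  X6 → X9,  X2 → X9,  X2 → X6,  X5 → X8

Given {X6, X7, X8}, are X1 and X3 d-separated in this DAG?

No

Enumerating the 4 paths from X1 to X3 and testing each for blocking by {X6, X7, X8}:
Path 1: X1 → X4 → X8 ← X5 → X6 ← X2 → X7 ← X3
  X4 is a chain and X4 is not conditioned on; X8 is a collider and X8 is conditioned on, which opens it; X5 is a fork and X5 is not conditioned on; X6 is a collider and X6 is conditioned on, which opens it; X2 is a fork and X2 is not conditioned on; X7 is a collider and X7 is conditioned on, which opens it — no node blocks this path, so it is active.
Path 2: X1 → X4 → X8 ← X5 → X6 → X9 ← X2 → X7 ← X3
  X6 is a chain here and X6 is conditioned on, so the path is blocked at X6.
Path 3: X1 → X4 → X6 ← X2 → X7 ← X3
  X4 is a chain and X4 is not conditioned on; X6 is a collider and X6 is conditioned on, which opens it; X2 is a fork and X2 is not conditioned on; X7 is a collider and X7 is conditioned on, which opens it — no node blocks this path, so it is active.
Path 4: X1 → X4 → X6 → X9 ← X2 → X7 ← X3
  X6 is a chain here and X6 is conditioned on, so the path is blocked at X6.
Because an active path exists, X1 and X3 are not d-separated.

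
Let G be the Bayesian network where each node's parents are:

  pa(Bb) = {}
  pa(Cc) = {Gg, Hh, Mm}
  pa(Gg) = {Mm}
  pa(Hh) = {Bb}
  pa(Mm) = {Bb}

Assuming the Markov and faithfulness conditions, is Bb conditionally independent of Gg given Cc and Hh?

No

There are 4 undirected paths between Bb and Gg; checking each against the conditioning set {Cc, Hh}:
  1. Bb → Hh → Cc ← Gg — Hh:chain[blocks]; Cc:collider[open] ⇒ blocked
  2. Bb → Hh → Cc ← Mm → Gg — Hh:chain[blocks]; Cc:collider[open]; Mm:fork[open] ⇒ blocked
  3. Bb → Mm → Cc ← Gg — Mm:chain[open]; Cc:collider[open] ⇒ active
  4. Bb → Mm → Gg — Mm:chain[open] ⇒ active
Since the path Bb → Mm → Cc ← Gg is active, Bb and Gg are not d-separated given {Cc, Hh}.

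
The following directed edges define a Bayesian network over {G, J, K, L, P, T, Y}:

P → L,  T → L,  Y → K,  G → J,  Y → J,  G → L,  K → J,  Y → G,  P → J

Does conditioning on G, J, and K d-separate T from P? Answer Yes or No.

4 paths connect T and P; each must be blocked for d-separation to hold:
Path 1: T → L ← P
  L is a collider here and neither L nor any of its descendants is conditioned on, so the collider stays closed — the path is blocked at L.
Path 2: T → L ← G ← Y → K → J ← P
  L is a collider here and neither L nor any of its descendants is conditioned on, so the collider stays closed — the path is blocked at L.
Path 3: T → L ← G ← Y → J ← P
  L is a collider here and neither L nor any of its descendants is conditioned on, so the collider stays closed — the path is blocked at L.
Path 4: T → L ← G → J ← P
  L is a collider here and neither L nor any of its descendants is conditioned on, so the collider stays closed — the path is blocked at L.
Since every path is blocked, d-separation holds.

Yes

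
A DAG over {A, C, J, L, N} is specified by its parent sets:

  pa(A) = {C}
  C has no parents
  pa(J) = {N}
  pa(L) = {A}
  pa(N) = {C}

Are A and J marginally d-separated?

No — A and J are not d-separated given ∅.

There is one path between A and J:
Path 1: A ← C → N → J
  C is a fork and C is not conditioned on; N is a chain and N is not conditioned on — no node blocks this path, so it is active.
Since the path A ← C → N → J is active, A and J are not d-separated given ∅.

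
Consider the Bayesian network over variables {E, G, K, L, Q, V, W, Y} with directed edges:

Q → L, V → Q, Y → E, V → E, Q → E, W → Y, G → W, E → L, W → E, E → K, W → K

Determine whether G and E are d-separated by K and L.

We examine all 3 paths between G and E:
Path 1: G → W → E
  W is a chain and W is not conditioned on — no node blocks this path, so it is active.
Path 2: G → W → K ← E
  W is a chain and W is not conditioned on; K is a collider and K is conditioned on, which opens it — no node blocks this path, so it is active.
Path 3: G → W → Y → E
  W is a chain and W is not conditioned on; Y is a chain and Y is not conditioned on — no node blocks this path, so it is active.
At least one path is unblocked, so d-separation fails.

No — G and E are not d-separated given {K, L}.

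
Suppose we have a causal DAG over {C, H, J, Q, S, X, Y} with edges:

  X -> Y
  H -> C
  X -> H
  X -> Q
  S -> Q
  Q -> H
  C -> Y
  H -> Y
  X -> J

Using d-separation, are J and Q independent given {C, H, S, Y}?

Enumerating the 4 paths from J to Q and testing each for blocking by {C, H, S, Y}:
Path 1: J ← X → Q
  X is a fork and X is not conditioned on — no node blocks this path, so it is active.
Path 2: J ← X → Y ← C ← H ← Q
  C is a chain here and C is conditioned on, so the path is blocked at C.
Path 3: J ← X → Y ← H ← Q
  H is a chain here and H is conditioned on, so the path is blocked at H.
Path 4: J ← X → H ← Q
  X is a fork and X is not conditioned on; H is a collider and H is conditioned on, which opens it — no node blocks this path, so it is active.
At least one path is unblocked, so d-separation fails.

No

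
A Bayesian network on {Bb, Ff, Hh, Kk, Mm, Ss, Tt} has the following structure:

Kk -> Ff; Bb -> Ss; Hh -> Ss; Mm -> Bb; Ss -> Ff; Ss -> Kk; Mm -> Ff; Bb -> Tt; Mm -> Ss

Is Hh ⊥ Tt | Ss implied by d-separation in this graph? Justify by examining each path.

No

Enumerating the 4 paths from Hh to Tt and testing each for blocking by {Ss}:
Path 1: Hh → Ss ← Bb → Tt
  Ss is a collider and Ss is conditioned on, which opens it; Bb is a fork and Bb is not conditioned on — no node blocks this path, so it is active.
Path 2: Hh → Ss → Ff ← Mm → Bb → Tt
  Ss is a chain here and Ss is conditioned on, so the path is blocked at Ss.
Path 3: Hh → Ss ← Mm → Bb → Tt
  Ss is a collider and Ss is conditioned on, which opens it; Mm is a fork and Mm is not conditioned on; Bb is a chain and Bb is not conditioned on — no node blocks this path, so it is active.
Path 4: Hh → Ss → Kk → Ff ← Mm → Bb → Tt
  Ss is a chain here and Ss is conditioned on, so the path is blocked at Ss.
At least one path is unblocked, so d-separation fails.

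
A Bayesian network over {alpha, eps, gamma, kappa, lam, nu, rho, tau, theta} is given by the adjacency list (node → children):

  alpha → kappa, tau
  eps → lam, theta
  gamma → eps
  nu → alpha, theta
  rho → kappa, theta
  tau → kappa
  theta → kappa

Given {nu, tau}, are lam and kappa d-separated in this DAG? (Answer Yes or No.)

No — lam and kappa are not d-separated given {nu, tau}.

Enumerating the 4 paths from lam to kappa and testing each for blocking by {nu, tau}:
  1. lam ← eps → theta ← rho → kappa — eps:fork[open]; theta:collider[blocks]; rho:fork[open] ⇒ blocked
  2. lam ← eps → theta → kappa — eps:fork[open]; theta:chain[open] ⇒ active
  3. lam ← eps → theta ← nu → alpha → tau → kappa — eps:fork[open]; theta:collider[blocks]; nu:fork[blocks]; alpha:chain[open]; tau:chain[blocks] ⇒ blocked
  4. lam ← eps → theta ← nu → alpha → kappa — eps:fork[open]; theta:collider[blocks]; nu:fork[blocks]; alpha:chain[open] ⇒ blocked
Because an active path exists, lam and kappa are not d-separated.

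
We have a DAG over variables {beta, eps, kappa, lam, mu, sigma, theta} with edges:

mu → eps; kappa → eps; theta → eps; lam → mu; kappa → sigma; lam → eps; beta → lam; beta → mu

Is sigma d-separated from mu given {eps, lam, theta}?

There are 3 undirected paths between sigma and mu; checking each against the conditioning set {eps, lam, theta}:
Path 1: sigma ← kappa → eps ← lam → mu
  lam is a fork here and lam is conditioned on, so the path is blocked at lam.
Path 2: sigma ← kappa → eps ← lam ← beta → mu
  lam is a chain here and lam is conditioned on, so the path is blocked at lam.
Path 3: sigma ← kappa → eps ← mu
  kappa is a fork and kappa is not conditioned on; eps is a collider and eps is conditioned on, which opens it — no node blocks this path, so it is active.
Since the path sigma ← kappa → eps ← mu is active, sigma and mu are not d-separated given {eps, lam, theta}.

No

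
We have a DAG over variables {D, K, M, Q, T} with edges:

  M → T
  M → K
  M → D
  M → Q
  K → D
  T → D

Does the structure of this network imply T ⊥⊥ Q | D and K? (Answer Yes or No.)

3 paths connect T and Q; each must be blocked for d-separation to hold:
Path 1: T → D ← K ← M → Q
  K is a chain here and K is conditioned on, so the path is blocked at K.
Path 2: T → D ← M → Q
  D is a collider and D is conditioned on, which opens it; M is a fork and M is not conditioned on — no node blocks this path, so it is active.
Path 3: T ← M → Q
  M is a fork and M is not conditioned on — no node blocks this path, so it is active.
Since the path T → D ← M → Q is active, T and Q are not d-separated given {D, K}.

No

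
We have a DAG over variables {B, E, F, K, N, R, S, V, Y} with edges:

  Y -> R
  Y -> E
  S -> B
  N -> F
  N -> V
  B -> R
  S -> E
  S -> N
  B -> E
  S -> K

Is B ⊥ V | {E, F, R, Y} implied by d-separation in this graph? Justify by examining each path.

3 paths connect B and V; each must be blocked for d-separation to hold:
  1. B ← S → N → V — S:fork[open]; N:chain[open] ⇒ active
  2. B → E ← S → N → V — E:collider[open]; S:fork[open]; N:chain[open] ⇒ active
  3. B → R ← Y → E ← S → N → V — R:collider[open]; Y:fork[blocks]; E:collider[open]; S:fork[open]; N:chain[open] ⇒ blocked
At least one path is unblocked, so d-separation fails.

No — B and V are not d-separated given {E, F, R, Y}.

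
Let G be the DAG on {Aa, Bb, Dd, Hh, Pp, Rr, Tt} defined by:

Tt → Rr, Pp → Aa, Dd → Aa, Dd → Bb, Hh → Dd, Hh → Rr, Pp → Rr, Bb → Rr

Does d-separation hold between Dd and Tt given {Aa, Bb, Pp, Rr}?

No

There are 3 undirected paths between Dd and Tt; checking each against the conditioning set {Aa, Bb, Pp, Rr}:
  1. Dd ← Hh → Rr ← Tt — Hh:fork[open]; Rr:collider[open] ⇒ active
  2. Dd → Bb → Rr ← Tt — Bb:chain[blocks]; Rr:collider[open] ⇒ blocked
  3. Dd → Aa ← Pp → Rr ← Tt — Aa:collider[open]; Pp:fork[blocks]; Rr:collider[open] ⇒ blocked
Because an active path exists, Dd and Tt are not d-separated.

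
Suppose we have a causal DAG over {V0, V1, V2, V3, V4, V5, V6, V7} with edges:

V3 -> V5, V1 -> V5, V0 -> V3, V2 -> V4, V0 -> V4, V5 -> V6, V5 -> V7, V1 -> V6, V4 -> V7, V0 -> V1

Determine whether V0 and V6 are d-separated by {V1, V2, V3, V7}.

We examine all 6 paths between V0 and V6:
  1. V0 → V3 → V5 → V6 — V3:chain[blocks]; V5:chain[open] ⇒ blocked
  2. V0 → V3 → V5 ← V1 → V6 — V3:chain[blocks]; V5:collider[open]; V1:fork[blocks] ⇒ blocked
  3. V0 → V1 → V6 — V1:chain[blocks] ⇒ blocked
  4. V0 → V1 → V5 → V6 — V1:chain[blocks]; V5:chain[open] ⇒ blocked
  5. V0 → V4 → V7 ← V5 → V6 — V4:chain[open]; V7:collider[open]; V5:fork[open] ⇒ active
  6. V0 → V4 → V7 ← V5 ← V1 → V6 — V4:chain[open]; V7:collider[open]; V5:chain[open]; V1:fork[blocks] ⇒ blocked
Since the path V0 → V4 → V7 ← V5 → V6 is active, V0 and V6 are not d-separated given {V1, V2, V3, V7}.

No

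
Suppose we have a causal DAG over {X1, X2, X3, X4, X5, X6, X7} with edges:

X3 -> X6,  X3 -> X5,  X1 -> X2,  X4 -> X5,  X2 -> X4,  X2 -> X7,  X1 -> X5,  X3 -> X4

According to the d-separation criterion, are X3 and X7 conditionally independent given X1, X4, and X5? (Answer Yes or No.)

No — X3 and X7 are not d-separated given {X1, X4, X5}.

Enumerating the 4 paths from X3 to X7 and testing each for blocking by {X1, X4, X5}:
  1. X3 → X4 ← X2 → X7 — X4:collider[open]; X2:fork[open] ⇒ active
  2. X3 → X4 → X5 ← X1 → X2 → X7 — X4:chain[blocks]; X5:collider[open]; X1:fork[blocks]; X2:chain[open] ⇒ blocked
  3. X3 → X5 ← X4 ← X2 → X7 — X5:collider[open]; X4:chain[blocks]; X2:fork[open] ⇒ blocked
  4. X3 → X5 ← X1 → X2 → X7 — X5:collider[open]; X1:fork[blocks]; X2:chain[open] ⇒ blocked
Since the path X3 → X4 ← X2 → X7 is active, X3 and X7 are not d-separated given {X1, X4, X5}.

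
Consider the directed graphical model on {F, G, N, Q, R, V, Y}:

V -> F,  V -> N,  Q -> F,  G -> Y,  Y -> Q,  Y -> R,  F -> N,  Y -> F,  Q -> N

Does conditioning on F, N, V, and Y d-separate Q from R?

4 paths connect Q and R; each must be blocked for d-separation to hold:
  1. Q ← Y → R — Y:fork[blocks] ⇒ blocked
  2. Q → N ← V → F ← Y → R — N:collider[open]; V:fork[blocks]; F:collider[open]; Y:fork[blocks] ⇒ blocked
  3. Q → N ← F ← Y → R — N:collider[open]; F:chain[blocks]; Y:fork[blocks] ⇒ blocked
  4. Q → F ← Y → R — F:collider[open]; Y:fork[blocks] ⇒ blocked
Since every path is blocked, d-separation holds.

Yes — Q and R are d-separated given {F, N, V, Y}.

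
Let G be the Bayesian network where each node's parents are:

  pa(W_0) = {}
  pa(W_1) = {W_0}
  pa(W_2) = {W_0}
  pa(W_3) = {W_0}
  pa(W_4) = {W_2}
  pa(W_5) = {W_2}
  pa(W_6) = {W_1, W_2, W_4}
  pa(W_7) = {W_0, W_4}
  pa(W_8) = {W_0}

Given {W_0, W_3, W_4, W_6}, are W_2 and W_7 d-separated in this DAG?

Yes

We examine all 6 paths between W_2 and W_7:
Path 1: W_2 → W_4 → W_7
  W_4 is a chain here and W_4 is conditioned on, so the path is blocked at W_4.
Path 2: W_2 → W_4 → W_6 ← W_1 ← W_0 → W_7
  W_4 is a chain here and W_4 is conditioned on, so the path is blocked at W_4.
Path 3: W_2 → W_6 ← W_1 ← W_0 → W_7
  W_0 is a fork here and W_0 is conditioned on, so the path is blocked at W_0.
Path 4: W_2 → W_6 ← W_4 → W_7
  W_4 is a fork here and W_4 is conditioned on, so the path is blocked at W_4.
Path 5: W_2 ← W_0 → W_7
  W_0 is a fork here and W_0 is conditioned on, so the path is blocked at W_0.
Path 6: W_2 ← W_0 → W_1 → W_6 ← W_4 → W_7
  W_0 is a fork here and W_0 is conditioned on, so the path is blocked at W_0.
Every path is blocked, so W_2 and W_7 are d-separated given {W_0, W_3, W_4, W_6}.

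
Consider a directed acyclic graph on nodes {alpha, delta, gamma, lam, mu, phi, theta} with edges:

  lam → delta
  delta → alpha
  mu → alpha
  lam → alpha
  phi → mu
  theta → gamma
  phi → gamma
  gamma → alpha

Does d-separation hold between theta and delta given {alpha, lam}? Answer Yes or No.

We examine all 4 paths between theta and delta:
Path 1: theta → gamma → alpha ← lam → delta
  lam is a fork here and lam is conditioned on, so the path is blocked at lam.
Path 2: theta → gamma → alpha ← delta
  gamma is a chain and gamma is not conditioned on; alpha is a collider and alpha is conditioned on, which opens it — no node blocks this path, so it is active.
Path 3: theta → gamma ← phi → mu → alpha ← lam → delta
  lam is a fork here and lam is conditioned on, so the path is blocked at lam.
Path 4: theta → gamma ← phi → mu → alpha ← delta
  gamma is a collider and its descendant alpha is conditioned on, which opens it; phi is a fork and phi is not conditioned on; mu is a chain and mu is not conditioned on; alpha is a collider and alpha is conditioned on, which opens it — no node blocks this path, so it is active.
At least one path is unblocked, so d-separation fails.

No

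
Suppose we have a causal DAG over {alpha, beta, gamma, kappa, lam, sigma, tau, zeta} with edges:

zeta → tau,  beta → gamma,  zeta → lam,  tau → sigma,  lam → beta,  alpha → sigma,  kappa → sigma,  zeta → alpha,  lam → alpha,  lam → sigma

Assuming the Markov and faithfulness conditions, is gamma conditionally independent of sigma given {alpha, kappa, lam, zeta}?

We examine all 5 paths between gamma and sigma:
  1. gamma ← beta ← lam ← zeta → tau → sigma — beta:chain[open]; lam:chain[blocks]; zeta:fork[blocks]; tau:chain[open] ⇒ blocked
  2. gamma ← beta ← lam ← zeta → alpha → sigma — beta:chain[open]; lam:chain[blocks]; zeta:fork[blocks]; alpha:chain[blocks] ⇒ blocked
  3. gamma ← beta ← lam → alpha ← zeta → tau → sigma — beta:chain[open]; lam:fork[blocks]; alpha:collider[open]; zeta:fork[blocks]; tau:chain[open] ⇒ blocked
  4. gamma ← beta ← lam → alpha → sigma — beta:chain[open]; lam:fork[blocks]; alpha:chain[blocks] ⇒ blocked
  5. gamma ← beta ← lam → sigma — beta:chain[open]; lam:fork[blocks] ⇒ blocked
All paths are blocked; gamma ⊥ sigma | {alpha, kappa, lam, zeta} holds.

Yes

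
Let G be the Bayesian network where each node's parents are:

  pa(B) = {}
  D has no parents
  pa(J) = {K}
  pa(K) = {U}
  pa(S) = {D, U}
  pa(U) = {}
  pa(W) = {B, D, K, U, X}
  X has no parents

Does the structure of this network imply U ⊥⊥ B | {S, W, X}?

3 paths connect U and B; each must be blocked for d-separation to hold:
Path 1: U → W ← B
  W is a collider and W is conditioned on, which opens it — no node blocks this path, so it is active.
Path 2: U → S ← D → W ← B
  S is a collider and S is conditioned on, which opens it; D is a fork and D is not conditioned on; W is a collider and W is conditioned on, which opens it — no node blocks this path, so it is active.
Path 3: U → K → W ← B
  K is a chain and K is not conditioned on; W is a collider and W is conditioned on, which opens it — no node blocks this path, so it is active.
Since the path U → W ← B is active, U and B are not d-separated given {S, W, X}.

No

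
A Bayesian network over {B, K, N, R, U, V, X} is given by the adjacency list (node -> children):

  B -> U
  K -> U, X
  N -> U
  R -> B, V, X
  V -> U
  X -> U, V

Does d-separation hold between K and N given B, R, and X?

Enumerating the 6 paths from K to N and testing each for blocking by {B, R, X}:
Path 1: K → X → V ← R → B → U ← N
  X is a chain here and X is conditioned on, so the path is blocked at X.
Path 2: K → X → V → U ← N
  X is a chain here and X is conditioned on, so the path is blocked at X.
Path 3: K → X ← R → B → U ← N
  R is a fork here and R is conditioned on, so the path is blocked at R.
Path 4: K → X ← R → V → U ← N
  R is a fork here and R is conditioned on, so the path is blocked at R.
Path 5: K → X → U ← N
  X is a chain here and X is conditioned on, so the path is blocked at X.
Path 6: K → U ← N
  U is a collider here and neither U nor any of its descendants is conditioned on, so the collider stays closed — the path is blocked at U.
Since every path is blocked, d-separation holds.

Yes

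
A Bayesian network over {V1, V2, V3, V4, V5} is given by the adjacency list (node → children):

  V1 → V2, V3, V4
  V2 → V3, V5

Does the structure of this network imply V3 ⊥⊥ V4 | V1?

Yes

We examine all 2 paths between V3 and V4:
Path 1: V3 ← V2 ← V1 → V4
  V1 is a fork here and V1 is conditioned on, so the path is blocked at V1.
Path 2: V3 ← V1 → V4
  V1 is a fork here and V1 is conditioned on, so the path is blocked at V1.
Every path is blocked, so V3 and V4 are d-separated given {V1}.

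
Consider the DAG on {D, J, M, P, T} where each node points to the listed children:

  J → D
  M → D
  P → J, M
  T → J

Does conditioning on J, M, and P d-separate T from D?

Yes

Enumerating the 2 paths from T to D and testing each for blocking by {J, M, P}:
  1. T → J ← P → M → D — J:collider[open]; P:fork[blocks]; M:chain[blocks] ⇒ blocked
  2. T → J → D — J:chain[blocks] ⇒ blocked
Every path is blocked, so T and D are d-separated given {J, M, P}.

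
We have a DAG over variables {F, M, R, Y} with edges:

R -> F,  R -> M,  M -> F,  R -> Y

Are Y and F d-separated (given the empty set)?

No

We examine all 2 paths between Y and F:
  1. Y ← R → F — R:fork[open] ⇒ active
  2. Y ← R → M → F — R:fork[open]; M:chain[open] ⇒ active
Since the path Y ← R → F is active, Y and F are not d-separated given ∅.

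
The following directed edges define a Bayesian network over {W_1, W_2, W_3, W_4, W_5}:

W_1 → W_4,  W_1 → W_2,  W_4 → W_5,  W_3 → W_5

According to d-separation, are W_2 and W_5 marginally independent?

There is one path between W_2 and W_5:
  1. W_2 ← W_1 → W_4 → W_5 — W_1:fork[open]; W_4:chain[open] ⇒ active
At least one path is unblocked, so d-separation fails.

No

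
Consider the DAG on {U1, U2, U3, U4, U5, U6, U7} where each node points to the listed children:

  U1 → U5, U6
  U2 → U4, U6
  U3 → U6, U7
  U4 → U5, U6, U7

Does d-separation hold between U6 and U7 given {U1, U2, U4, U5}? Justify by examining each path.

No

We examine all 4 paths between U6 and U7:
Path 1: U6 ← U1 → U5 ← U4 → U7
  U1 is a fork here and U1 is conditioned on, so the path is blocked at U1.
Path 2: U6 ← U3 → U7
  U3 is a fork and U3 is not conditioned on — no node blocks this path, so it is active.
Path 3: U6 ← U2 → U4 → U7
  U2 is a fork here and U2 is conditioned on, so the path is blocked at U2.
Path 4: U6 ← U4 → U7
  U4 is a fork here and U4 is conditioned on, so the path is blocked at U4.
Because an active path exists, U6 and U7 are not d-separated.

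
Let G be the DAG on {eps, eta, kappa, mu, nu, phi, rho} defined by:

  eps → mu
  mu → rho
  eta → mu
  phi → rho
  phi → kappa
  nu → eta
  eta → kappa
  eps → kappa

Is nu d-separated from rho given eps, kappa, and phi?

Enumerating the 4 paths from nu to rho and testing each for blocking by {eps, kappa, phi}:
Path 1: nu → eta → mu ← eps → kappa ← phi → rho
  mu is a collider here and neither mu nor any of its descendants is conditioned on, so the collider stays closed — the path is blocked at mu.
Path 2: nu → eta → mu → rho
  eta is a chain and eta is not conditioned on; mu is a chain and mu is not conditioned on — no node blocks this path, so it is active.
Path 3: nu → eta → kappa ← eps → mu → rho
  eps is a fork here and eps is conditioned on, so the path is blocked at eps.
Path 4: nu → eta → kappa ← phi → rho
  phi is a fork here and phi is conditioned on, so the path is blocked at phi.
Because an active path exists, nu and rho are not d-separated.

No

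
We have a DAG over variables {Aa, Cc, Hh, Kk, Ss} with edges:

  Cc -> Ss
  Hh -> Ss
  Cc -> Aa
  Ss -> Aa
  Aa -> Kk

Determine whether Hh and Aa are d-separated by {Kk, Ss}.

We examine all 2 paths between Hh and Aa:
Path 1: Hh → Ss ← Cc → Aa
  Ss is a collider and Ss is conditioned on, which opens it; Cc is a fork and Cc is not conditioned on — no node blocks this path, so it is active.
Path 2: Hh → Ss → Aa
  Ss is a chain here and Ss is conditioned on, so the path is blocked at Ss.
Since the path Hh → Ss ← Cc → Aa is active, Hh and Aa are not d-separated given {Kk, Ss}.

No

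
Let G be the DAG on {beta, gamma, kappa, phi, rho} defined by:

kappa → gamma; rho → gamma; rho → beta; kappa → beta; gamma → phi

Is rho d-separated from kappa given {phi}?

No — rho and kappa are not d-separated given {phi}.

Enumerating the 2 paths from rho to kappa and testing each for blocking by {phi}:
Path 1: rho → beta ← kappa
  beta is a collider here and neither beta nor any of its descendants is conditioned on, so the collider stays closed — the path is blocked at beta.
Path 2: rho → gamma ← kappa
  gamma is a collider and its descendant phi is conditioned on, which opens it — no node blocks this path, so it is active.
Since the path rho → gamma ← kappa is active, rho and kappa are not d-separated given {phi}.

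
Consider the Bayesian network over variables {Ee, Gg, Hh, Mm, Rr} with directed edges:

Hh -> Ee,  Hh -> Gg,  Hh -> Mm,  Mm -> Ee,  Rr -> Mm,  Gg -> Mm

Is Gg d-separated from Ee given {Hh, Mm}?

Yes

We examine all 4 paths between Gg and Ee:
Path 1: Gg → Mm ← Hh → Ee
  Hh is a fork here and Hh is conditioned on, so the path is blocked at Hh.
Path 2: Gg → Mm → Ee
  Mm is a chain here and Mm is conditioned on, so the path is blocked at Mm.
Path 3: Gg ← Hh → Mm → Ee
  Hh is a fork here and Hh is conditioned on, so the path is blocked at Hh.
Path 4: Gg ← Hh → Ee
  Hh is a fork here and Hh is conditioned on, so the path is blocked at Hh.
Every path is blocked, so Gg and Ee are d-separated given {Hh, Mm}.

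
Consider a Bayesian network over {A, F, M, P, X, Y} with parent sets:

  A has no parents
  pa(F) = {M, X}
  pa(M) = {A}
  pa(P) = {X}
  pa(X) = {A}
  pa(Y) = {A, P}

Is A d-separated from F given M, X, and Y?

Yes

Enumerating the 3 paths from A to F and testing each for blocking by {M, X, Y}:
  1. A → X → F — X:chain[blocks] ⇒ blocked
  2. A → Y ← P ← X → F — Y:collider[open]; P:chain[open]; X:fork[blocks] ⇒ blocked
  3. A → M → F — M:chain[blocks] ⇒ blocked
All paths are blocked; A ⊥ F | {M, X, Y} holds.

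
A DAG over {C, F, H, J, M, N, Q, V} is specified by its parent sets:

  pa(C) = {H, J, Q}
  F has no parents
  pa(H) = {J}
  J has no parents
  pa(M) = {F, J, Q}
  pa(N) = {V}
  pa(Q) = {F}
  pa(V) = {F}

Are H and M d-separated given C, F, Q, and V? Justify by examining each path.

No — H and M are not d-separated given {C, F, Q, V}.

We examine all 6 paths between H and M:
  1. H ← J → C ← Q ← F → M — J:fork[open]; C:collider[open]; Q:chain[blocks]; F:fork[blocks] ⇒ blocked
  2. H ← J → C ← Q → M — J:fork[open]; C:collider[open]; Q:fork[blocks] ⇒ blocked
  3. H ← J → M — J:fork[open] ⇒ active
  4. H → C ← J → M — C:collider[open]; J:fork[open] ⇒ active
  5. H → C ← Q ← F → M — C:collider[open]; Q:chain[blocks]; F:fork[blocks] ⇒ blocked
  6. H → C ← Q → M — C:collider[open]; Q:fork[blocks] ⇒ blocked
Since the path H ← J → M is active, H and M are not d-separated given {C, F, Q, V}.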